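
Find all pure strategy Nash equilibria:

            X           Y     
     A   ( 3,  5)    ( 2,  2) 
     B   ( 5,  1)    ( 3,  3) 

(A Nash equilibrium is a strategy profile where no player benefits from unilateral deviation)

Nash equilibrium: (B, Y)

Work:
Best responses:
  P1 vs X: payoffs [3, 5] → best response B (payoff 5)
  P1 vs Y: payoffs [2, 3] → best response B (payoff 3)
  P2 vs A: payoffs [5, 2] → best response X (payoff 5)
  P2 vs B: payoffs [1, 3] → best response Y (payoff 3)
Mutual best responses: (B,Y) → Nash equilibria.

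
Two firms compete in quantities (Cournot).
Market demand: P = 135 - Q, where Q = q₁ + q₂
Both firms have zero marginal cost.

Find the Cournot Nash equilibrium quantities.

q₁* = q₂* = 45.0; P* = 45.0

Work:
Profit: π_i = P·q_i = (a - q_i - q_j)·q_i
FOC: ∂π_i/∂q_i = a - 2q_i - q_j = 0
Reaction function: q_i = (135 - q_j)/2
Symmetry: q* = 135/3 = 45.0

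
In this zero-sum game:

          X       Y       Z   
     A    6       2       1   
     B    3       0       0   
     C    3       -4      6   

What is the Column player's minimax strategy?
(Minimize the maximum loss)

Column should play Y, value = 2

Work:
Column player minimizes Row's maximum payoff:
Column X: max payoff to Row = 6
Column Y: max payoff to Row = 2
Column Z: max payoff to Row = 6
Minimum is 2, achieved by column Y.
Minimax strategy: Y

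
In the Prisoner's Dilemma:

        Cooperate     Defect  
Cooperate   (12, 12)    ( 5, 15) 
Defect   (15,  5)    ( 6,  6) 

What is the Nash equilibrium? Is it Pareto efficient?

(Defect, Defect) is NE; not Pareto efficient

Work:
Defect dominates Cooperate for both players:
If P2 cooperates: Defect (15) > Cooperate (12)
If P2 defects: Defect (6) > Cooperate (5)
NE: (Defect, Defect) with payoff (6, 6)
But (Cooperate, Cooperate) = (12, 12) Pareto dominates (6, 6)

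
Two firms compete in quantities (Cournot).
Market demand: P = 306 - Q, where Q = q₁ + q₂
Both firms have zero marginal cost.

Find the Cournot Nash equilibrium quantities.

q₁* = q₂* = 102.0; P* = 102.0

Work:
Profit: π_i = P·q_i = (a - q_i - q_j)·q_i
FOC: ∂π_i/∂q_i = a - 2q_i - q_j = 0
Reaction function: q_i = (306 - q_j)/2
Symmetry: q* = 306/3 = 102.0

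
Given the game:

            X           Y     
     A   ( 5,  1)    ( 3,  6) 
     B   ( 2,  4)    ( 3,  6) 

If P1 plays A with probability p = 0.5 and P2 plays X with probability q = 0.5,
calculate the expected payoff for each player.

E[P1] = 3.25, E[P2] = 4.25

Work:
E[P1] = p·q·π₁(A,X) + p·(1-q)·π₁(A,Y) + (1-p)·q·π₁(B,X) + (1-p)·(1-q)·π₁(B,Y)
= 0.5·0.5·5 + 0.5·0.5·3 + 0.5·0.5·2 + 0.5·0.5·3
= 3.25

E[P2] = 4.25 (similar calculation)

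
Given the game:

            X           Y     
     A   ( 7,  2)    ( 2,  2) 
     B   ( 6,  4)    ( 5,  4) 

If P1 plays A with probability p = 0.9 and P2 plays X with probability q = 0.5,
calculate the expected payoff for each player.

E[P1] = 4.6, E[P2] = 2.2

Work:
E[P1] = p·q·π₁(A,X) + p·(1-q)·π₁(A,Y) + (1-p)·q·π₁(B,X) + (1-p)·(1-q)·π₁(B,Y)
= 0.9·0.5·7 + 0.9·0.5·2 + 0.1·0.5·6 + 0.1·0.5·5
= 4.6

E[P2] = 2.2 (similar calculation)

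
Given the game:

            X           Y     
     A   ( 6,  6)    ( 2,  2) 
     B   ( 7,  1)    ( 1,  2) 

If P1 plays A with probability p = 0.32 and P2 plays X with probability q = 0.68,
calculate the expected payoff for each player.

E[P1] = 4.9648, E[P2] = 2.408

Work:
E[P1] = p·q·π₁(A,X) + p·(1-q)·π₁(A,Y) + (1-p)·q·π₁(B,X) + (1-p)·(1-q)·π₁(B,Y)
= 0.32·0.68·6 + 0.32·0.32·2 + 0.68·0.68·7 + 0.68·0.32·1
= 4.9648

E[P2] = 2.408 (similar calculation)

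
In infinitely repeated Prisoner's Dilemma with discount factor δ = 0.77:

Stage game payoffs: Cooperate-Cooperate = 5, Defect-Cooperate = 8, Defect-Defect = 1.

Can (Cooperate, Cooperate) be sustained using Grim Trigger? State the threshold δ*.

δ* = 0.4286; since δ = 0.77 ≥ 0.4286, cooperation can be sustained

Work:
For Grim Trigger:
Cooperate forever: 5/(1-δ)
Defect then punished: 8 + 1·δ/(1-δ)
Need: 5/(1-δ) ≥ 8 + 1·δ/(1-δ)
Solving: δ ≥ (T-R)/(T-P) = (8-5)/(8-1) = 0.4286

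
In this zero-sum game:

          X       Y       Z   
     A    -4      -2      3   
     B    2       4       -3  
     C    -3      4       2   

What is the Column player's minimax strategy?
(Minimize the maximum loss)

Column should play X, value = 2

Work:
Column player minimizes Row's maximum payoff:
Column X: max payoff to Row = 2
Column Y: max payoff to Row = 4
Column Z: max payoff to Row = 3
Minimum is 2, achieved by column X.
Minimax strategy: X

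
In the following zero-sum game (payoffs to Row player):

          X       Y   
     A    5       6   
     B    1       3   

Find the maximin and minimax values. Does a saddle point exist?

Maximin = 5, Minimax = 5, Saddle: True

Work:
Row minimums: [5, 1] → maximin = 5
Column maximums: [5, 6] → minimax = 5
Saddle point exists! Game value = 5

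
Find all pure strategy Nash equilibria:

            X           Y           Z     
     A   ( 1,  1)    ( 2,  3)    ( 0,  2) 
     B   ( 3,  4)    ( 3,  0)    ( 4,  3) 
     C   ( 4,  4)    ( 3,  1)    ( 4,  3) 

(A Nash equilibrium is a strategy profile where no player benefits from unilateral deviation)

Nash equilibrium: (C, X)

Work:
Best responses:
  P1 vs X: payoffs [1, 3, 4] → best response C (payoff 4)
  P1 vs Y: payoffs [2, 3, 3] → best response B/C (payoff 3)
  P1 vs Z: payoffs [0, 4, 4] → best response B/C (payoff 4)
  P2 vs A: payoffs [1, 3, 2] → best response Y (payoff 3)
  P2 vs B: payoffs [4, 0, 3] → best response X (payoff 4)
  P2 vs C: payoffs [4, 1, 3] → best response X (payoff 4)
Mutual best responses: (C,X) → Nash equilibria.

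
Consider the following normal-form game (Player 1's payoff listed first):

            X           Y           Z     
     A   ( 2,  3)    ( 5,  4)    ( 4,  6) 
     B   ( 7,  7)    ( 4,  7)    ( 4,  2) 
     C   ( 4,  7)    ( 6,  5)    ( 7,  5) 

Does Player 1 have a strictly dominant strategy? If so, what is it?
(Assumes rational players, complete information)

No strictly dominant strategy exists for Player 1

Work:
A strategy strictly dominates another if it gives a strictly higher payoff against every opponent action. Compare each pair of P1's strategies column-by-column:
  A vs B: [2 vs 7, 5 vs 4, 4 vs 4] → A does not strictly dominate B (column X: 2 ≤ 7)
  A vs C: [2 vs 4, 5 vs 6, 4 vs 7] → A does not strictly dominate C (column X: 2 ≤ 4)
  B vs A: [7 vs 2, 4 vs 5, 4 vs 4] → B does not strictly dominate A (column Y: 4 ≤ 5)
  B vs C: [7 vs 4, 4 vs 6, 4 vs 7] → B does not strictly dominate C (column Y: 4 ≤ 6)
  C vs A: [4 vs 2, 6 vs 5, 7 vs 4] → C strictly dominates A
  C vs B: [4 vs 7, 6 vs 4, 7 vs 4] → C does not strictly dominate B (column X: 4 ≤ 7)
No single strategy strictly dominates all others → no strictly dominant strategy.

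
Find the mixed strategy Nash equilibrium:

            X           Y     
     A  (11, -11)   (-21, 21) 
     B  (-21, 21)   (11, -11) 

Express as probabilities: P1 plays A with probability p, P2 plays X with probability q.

p = 0.5, q = 0.5

Work:
Find probabilities that make opponent indifferent:
P2 chooses q to make P1 indifferent between A and B
P1 chooses p to make P2 indifferent between X and Y
Mixed NE: P1 plays (A: 0.5, B: 0.5), P2 plays (X: 0.5, Y: 0.5)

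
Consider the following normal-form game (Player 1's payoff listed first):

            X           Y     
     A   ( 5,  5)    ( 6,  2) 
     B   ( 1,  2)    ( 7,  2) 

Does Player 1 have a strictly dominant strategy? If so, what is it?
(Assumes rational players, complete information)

No strictly dominant strategy exists for Player 1

Work:
A strategy strictly dominates another if it gives a strictly higher payoff against every opponent action. Compare each pair of P1's strategies column-by-column:
  A vs B: [5 vs 1, 6 vs 7] → A does not strictly dominate B (column Y: 6 ≤ 7)
  B vs A: [1 vs 5, 7 vs 6] → B does not strictly dominate A (column X: 1 ≤ 5)
No single strategy strictly dominates all others → no strictly dominant strategy.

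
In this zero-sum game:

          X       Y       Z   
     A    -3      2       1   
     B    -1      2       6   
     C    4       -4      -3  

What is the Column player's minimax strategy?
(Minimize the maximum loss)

Column should play Y, value = 2

Work:
Column player minimizes Row's maximum payoff:
Column X: max payoff to Row = 4
Column Y: max payoff to Row = 2
Column Z: max payoff to Row = 6
Minimum is 2, achieved by column Y.
Minimax strategy: Y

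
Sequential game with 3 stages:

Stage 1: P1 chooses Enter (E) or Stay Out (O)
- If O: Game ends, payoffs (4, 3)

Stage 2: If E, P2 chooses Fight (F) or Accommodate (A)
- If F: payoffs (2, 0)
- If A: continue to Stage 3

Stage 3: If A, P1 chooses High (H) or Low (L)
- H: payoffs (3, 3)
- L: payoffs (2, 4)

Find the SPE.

SPE: (O, A, H); Outcome (4, 3)

Work:
Stage 3: P1 chooses H (3 vs 2)
Stage 2: P2: F->0, A->3 (anticipating H). Choose A
Stage 1: P1: O->4, E->3 (anticipating A, H). Choose O
SPE path: O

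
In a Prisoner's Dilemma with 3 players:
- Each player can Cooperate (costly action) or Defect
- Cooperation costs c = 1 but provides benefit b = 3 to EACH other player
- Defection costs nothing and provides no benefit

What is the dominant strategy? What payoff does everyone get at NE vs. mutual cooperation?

Dominant: Defect; NE payoff = 0; Coop payoff = 5

Work:
Defect dominates (saves cost c = 1, benefit to others is external)
NE: All defect → everyone gets 0
If all cooperate: each receives (2)×3 - 1 = 5
Social dilemma: 5 > 0 but NE gives 0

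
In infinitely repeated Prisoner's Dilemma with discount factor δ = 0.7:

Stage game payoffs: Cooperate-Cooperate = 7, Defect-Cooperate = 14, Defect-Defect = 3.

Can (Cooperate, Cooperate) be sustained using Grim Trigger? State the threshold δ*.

δ* = 0.6364; since δ = 0.7 ≥ 0.6364, cooperation can be sustained

Work:
For Grim Trigger:
Cooperate forever: 7/(1-δ)
Defect then punished: 14 + 3·δ/(1-δ)
Need: 7/(1-δ) ≥ 14 + 3·δ/(1-δ)
Solving: δ ≥ (T-R)/(T-P) = (14-7)/(14-3) = 0.6364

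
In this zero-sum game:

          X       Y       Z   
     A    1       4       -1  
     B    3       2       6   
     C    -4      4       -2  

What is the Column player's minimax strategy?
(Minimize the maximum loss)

Column should play X, value = 3

Work:
Column player minimizes Row's maximum payoff:
Column X: max payoff to Row = 3
Column Y: max payoff to Row = 4
Column Z: max payoff to Row = 6
Minimum is 3, achieved by column X.
Minimax strategy: X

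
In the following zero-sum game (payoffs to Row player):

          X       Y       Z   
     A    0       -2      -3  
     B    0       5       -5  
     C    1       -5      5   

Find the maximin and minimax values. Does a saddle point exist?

Maximin = -3, Minimax = 1, Saddle: False

Work:
Row minimums: [-3, -5, -5] → maximin = -3
Column maximums: [1, 5, 5] → minimax = 1
No saddle point (maximin ≠ minimax). Mixed strategy needed.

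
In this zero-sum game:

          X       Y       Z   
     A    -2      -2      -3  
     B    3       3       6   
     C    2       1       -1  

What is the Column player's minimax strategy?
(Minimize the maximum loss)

Column should play X or Y (all achieve the minimum), value = 3

Work:
Column player minimizes Row's maximum payoff:
Column X: max payoff to Row = 3
Column Y: max payoff to Row = 3
Column Z: max payoff to Row = 6
Minimum is 3, achieved by columns X, Y (tied).
Each of X or Y is a minimax strategy.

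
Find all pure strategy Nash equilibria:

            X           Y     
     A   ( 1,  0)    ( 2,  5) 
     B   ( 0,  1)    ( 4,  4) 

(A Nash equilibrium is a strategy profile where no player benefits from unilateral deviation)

Nash equilibrium: (B, Y)

Work:
Best responses:
  P1 vs X: payoffs [1, 0] → best response A (payoff 1)
  P1 vs Y: payoffs [2, 4] → best response B (payoff 4)
  P2 vs A: payoffs [0, 5] → best response Y (payoff 5)
  P2 vs B: payoffs [1, 4] → best response Y (payoff 4)
Mutual best responses: (B,Y) → Nash equilibria.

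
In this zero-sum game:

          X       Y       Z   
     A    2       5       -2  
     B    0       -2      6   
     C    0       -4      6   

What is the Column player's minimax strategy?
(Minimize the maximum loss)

Column should play X, value = 2

Work:
Column player minimizes Row's maximum payoff:
Column X: max payoff to Row = 2
Column Y: max payoff to Row = 5
Column Z: max payoff to Row = 6
Minimum is 2, achieved by column X.
Minimax strategy: X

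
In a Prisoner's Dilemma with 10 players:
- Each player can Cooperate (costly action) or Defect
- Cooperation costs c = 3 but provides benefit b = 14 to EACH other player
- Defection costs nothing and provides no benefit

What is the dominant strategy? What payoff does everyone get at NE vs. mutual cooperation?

Dominant: Defect; NE payoff = 0; Coop payoff = 123

Work:
Defect dominates (saves cost c = 3, benefit to others is external)
NE: All defect → everyone gets 0
If all cooperate: each receives (9)×14 - 3 = 123
Social dilemma: 123 > 0 but NE gives 0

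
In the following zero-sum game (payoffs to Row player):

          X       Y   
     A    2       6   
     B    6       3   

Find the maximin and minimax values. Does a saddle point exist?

Maximin = 3, Minimax = 6, Saddle: False

Work:
Row minimums: [2, 3] → maximin = 3
Column maximums: [6, 6] → minimax = 6
No saddle point (maximin ≠ minimax). Mixed strategy needed.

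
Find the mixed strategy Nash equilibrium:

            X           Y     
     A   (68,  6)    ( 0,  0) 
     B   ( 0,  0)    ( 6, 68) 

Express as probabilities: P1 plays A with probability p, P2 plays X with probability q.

p = 0.9189, q = 0.0811

Work:
Find probabilities that make opponent indifferent:
P2 chooses q to make P1 indifferent between A and B
P1 chooses p to make P2 indifferent between X and Y
Mixed NE: P1 plays (A: 0.9189, B: 0.0811), P2 plays (X: 0.0811, Y: 0.9189)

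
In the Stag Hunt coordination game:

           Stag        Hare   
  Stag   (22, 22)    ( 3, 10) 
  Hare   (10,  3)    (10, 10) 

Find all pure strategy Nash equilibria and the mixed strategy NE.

Pure NE: (Stag, Stag) and (Hare, Hare); Mixed NE: p = 0.3684, q = 0.3684

Work:
Check pure NE:
(Stag, Stag): (22, 22) - no unilateral deviation beneficial
(Hare, Hare): (10, 10) - no unilateral deviation beneficial
Mixed NE: P1 plays Stag with p = 0.3684, P2 plays Stag with q = 0.3684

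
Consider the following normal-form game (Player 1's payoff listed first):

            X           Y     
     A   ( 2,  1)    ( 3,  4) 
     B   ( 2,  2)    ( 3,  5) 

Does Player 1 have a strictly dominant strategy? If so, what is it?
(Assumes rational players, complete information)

No strictly dominant strategy exists for Player 1

Work:
A strategy strictly dominates another if it gives a strictly higher payoff against every opponent action. Compare each pair of P1's strategies column-by-column:
  A vs B: [2 vs 2, 3 vs 3] → A does not strictly dominate B (column X: 2 ≤ 2)
  B vs A: [2 vs 2, 3 vs 3] → B does not strictly dominate A (column X: 2 ≤ 2)
No single strategy strictly dominates all others → no strictly dominant strategy.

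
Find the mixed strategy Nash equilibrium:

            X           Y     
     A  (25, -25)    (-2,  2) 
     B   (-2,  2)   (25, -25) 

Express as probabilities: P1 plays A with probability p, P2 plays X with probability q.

p = 0.5, q = 0.5

Work:
Find probabilities that make opponent indifferent:
P2 chooses q to make P1 indifferent between A and B
P1 chooses p to make P2 indifferent between X and Y
Mixed NE: P1 plays (A: 0.5, B: 0.5), P2 plays (X: 0.5, Y: 0.5)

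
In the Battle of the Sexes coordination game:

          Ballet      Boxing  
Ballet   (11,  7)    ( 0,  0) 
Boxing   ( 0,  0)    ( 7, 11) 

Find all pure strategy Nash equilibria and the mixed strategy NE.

Pure NE: (Ballet, Ballet) and (Boxing, Boxing); Mixed NE: p = 0.6111, q = 0.3889

Work:
Check pure NE:
(Ballet, Ballet): (11, 7) - no unilateral deviation beneficial
(Boxing, Boxing): (7, 11) - no unilateral deviation beneficial
Mixed NE: P1 plays Ballet with p = 0.6111, P2 plays Ballet with q = 0.3889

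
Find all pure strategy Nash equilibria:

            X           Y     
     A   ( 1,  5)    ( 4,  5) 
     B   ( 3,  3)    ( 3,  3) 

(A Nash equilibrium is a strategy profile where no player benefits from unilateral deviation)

Nash equilibrium: (A, Y), (B, X)

Work:
Best responses:
  P1 vs X: payoffs [1, 3] → best response B (payoff 3)
  P1 vs Y: payoffs [4, 3] → best response A (payoff 4)
  P2 vs A: payoffs [5, 5] → best response X/Y (payoff 5)
  P2 vs B: payoffs [3, 3] → best response X/Y (payoff 3)
Mutual best responses: (A,Y), (B,X) → Nash equilibria.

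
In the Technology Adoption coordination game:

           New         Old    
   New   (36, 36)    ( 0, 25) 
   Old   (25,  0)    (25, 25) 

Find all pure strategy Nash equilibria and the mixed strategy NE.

Pure NE: (New, New) and (Old, Old); Mixed NE: p = 0.6944, q = 0.6944

Work:
Check pure NE:
(New, New): (36, 36) - no unilateral deviation beneficial
(Old, Old): (25, 25) - no unilateral deviation beneficial
Mixed NE: P1 plays New with p = 0.6944, P2 plays New with q = 0.6944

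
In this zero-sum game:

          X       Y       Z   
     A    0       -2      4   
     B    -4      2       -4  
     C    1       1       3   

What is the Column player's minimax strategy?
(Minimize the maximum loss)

Column should play X, value = 1

Work:
Column player minimizes Row's maximum payoff:
Column X: max payoff to Row = 1
Column Y: max payoff to Row = 2
Column Z: max payoff to Row = 4
Minimum is 1, achieved by column X.
Minimax strategy: X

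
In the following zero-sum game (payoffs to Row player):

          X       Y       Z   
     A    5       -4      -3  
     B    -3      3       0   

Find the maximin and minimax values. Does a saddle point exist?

Maximin = -3, Minimax = 0, Saddle: False

Work:
Row minimums: [-4, -3] → maximin = -3
Column maximums: [5, 3, 0] → minimax = 0
No saddle point (maximin ≠ minimax). Mixed strategy needed.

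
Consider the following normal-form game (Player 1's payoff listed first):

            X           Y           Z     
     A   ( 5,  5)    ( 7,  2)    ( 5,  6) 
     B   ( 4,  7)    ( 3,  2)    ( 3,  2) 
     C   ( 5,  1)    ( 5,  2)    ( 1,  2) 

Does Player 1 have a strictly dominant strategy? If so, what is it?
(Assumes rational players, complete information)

No strictly dominant strategy exists for Player 1

Work:
A strategy strictly dominates another if it gives a strictly higher payoff against every opponent action. Compare each pair of P1's strategies column-by-column:
  A vs B: [5 vs 4, 7 vs 3, 5 vs 3] → A strictly dominates B
  A vs C: [5 vs 5, 7 vs 5, 5 vs 1] → A does not strictly dominate C (column X: 5 ≤ 5)
  B vs A: [4 vs 5, 3 vs 7, 3 vs 5] → B does not strictly dominate A (column X: 4 ≤ 5)
  B vs C: [4 vs 5, 3 vs 5, 3 vs 1] → B does not strictly dominate C (column X: 4 ≤ 5)
  C vs A: [5 vs 5, 5 vs 7, 1 vs 5] → C does not strictly dominate A (column X: 5 ≤ 5)
  C vs B: [5 vs 4, 5 vs 3, 1 vs 3] → C does not strictly dominate B (column Z: 1 ≤ 3)
No single strategy strictly dominates all others → no strictly dominant strategy.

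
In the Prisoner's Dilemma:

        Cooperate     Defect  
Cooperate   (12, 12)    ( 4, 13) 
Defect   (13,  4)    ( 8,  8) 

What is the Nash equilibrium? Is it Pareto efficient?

(Defect, Defect) is NE; not Pareto efficient

Work:
Defect dominates Cooperate for both players:
If P2 cooperates: Defect (13) > Cooperate (12)
If P2 defects: Defect (8) > Cooperate (4)
NE: (Defect, Defect) with payoff (8, 8)
But (Cooperate, Cooperate) = (12, 12) Pareto dominates (8, 8)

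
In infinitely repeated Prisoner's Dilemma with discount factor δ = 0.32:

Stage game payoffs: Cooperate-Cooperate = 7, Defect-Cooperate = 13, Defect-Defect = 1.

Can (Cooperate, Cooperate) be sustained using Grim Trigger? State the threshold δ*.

δ* = 0.5; since δ = 0.32 < 0.5, cooperation cannot be sustained

Work:
For Grim Trigger:
Cooperate forever: 7/(1-δ)
Defect then punished: 13 + 1·δ/(1-δ)
Need: 7/(1-δ) ≥ 13 + 1·δ/(1-δ)
Solving: δ ≥ (T-R)/(T-P) = (13-7)/(13-1) = 0.5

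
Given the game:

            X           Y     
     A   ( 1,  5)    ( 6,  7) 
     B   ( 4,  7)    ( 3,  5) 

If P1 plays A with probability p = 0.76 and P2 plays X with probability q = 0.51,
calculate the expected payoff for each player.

E[P1] = 3.4644, E[P2] = 5.9896

Work:
E[P1] = p·q·π₁(A,X) + p·(1-q)·π₁(A,Y) + (1-p)·q·π₁(B,X) + (1-p)·(1-q)·π₁(B,Y)
= 0.76·0.51·1 + 0.76·0.49·6 + 0.24·0.51·4 + 0.24·0.49·3
= 3.4644

E[P2] = 5.9896 (similar calculation)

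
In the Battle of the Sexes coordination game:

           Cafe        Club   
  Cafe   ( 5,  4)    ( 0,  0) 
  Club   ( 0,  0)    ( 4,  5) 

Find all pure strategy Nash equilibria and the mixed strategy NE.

Pure NE: (Cafe, Cafe) and (Club, Club); Mixed NE: p = 0.5556, q = 0.4444

Work:
Check pure NE:
(Cafe, Cafe): (5, 4) - no unilateral deviation beneficial
(Club, Club): (4, 5) - no unilateral deviation beneficial
Mixed NE: P1 plays Cafe with p = 0.5556, P2 plays Cafe with q = 0.4444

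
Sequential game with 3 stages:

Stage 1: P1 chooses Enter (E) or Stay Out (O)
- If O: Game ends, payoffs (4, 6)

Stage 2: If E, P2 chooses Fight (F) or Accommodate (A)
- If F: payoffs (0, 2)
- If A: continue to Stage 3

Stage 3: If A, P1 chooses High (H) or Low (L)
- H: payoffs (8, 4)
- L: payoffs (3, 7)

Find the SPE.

SPE: (E, A, H); Outcome (8, 4)

Work:
Stage 3: P1 chooses H (8 vs 3)
Stage 2: P2: F->2, A->4 (anticipating H). Choose A
Stage 1: P1: O->4, E->8 (anticipating A, H). Choose E
SPE path: E -> A -> H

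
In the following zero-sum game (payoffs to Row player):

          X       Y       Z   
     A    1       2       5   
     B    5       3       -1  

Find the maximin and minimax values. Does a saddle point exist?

Maximin = 1, Minimax = 3, Saddle: False

Work:
Row minimums: [1, -1] → maximin = 1
Column maximums: [5, 3, 5] → minimax = 3
No saddle point (maximin ≠ minimax). Mixed strategy needed.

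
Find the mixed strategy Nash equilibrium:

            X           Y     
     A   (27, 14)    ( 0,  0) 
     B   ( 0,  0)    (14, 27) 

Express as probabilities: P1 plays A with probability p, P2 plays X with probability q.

p = 0.6585, q = 0.3415

Work:
Find probabilities that make opponent indifferent:
P2 chooses q to make P1 indifferent between A and B
P1 chooses p to make P2 indifferent between X and Y
Mixed NE: P1 plays (A: 0.6585, B: 0.3415), P2 plays (X: 0.3415, Y: 0.6585)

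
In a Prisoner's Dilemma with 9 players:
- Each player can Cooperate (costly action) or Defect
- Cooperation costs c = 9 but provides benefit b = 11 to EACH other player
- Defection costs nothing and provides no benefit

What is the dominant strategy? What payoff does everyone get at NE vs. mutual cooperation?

Dominant: Defect; NE payoff = 0; Coop payoff = 79

Work:
Defect dominates (saves cost c = 9, benefit to others is external)
NE: All defect → everyone gets 0
If all cooperate: each receives (8)×11 - 9 = 79
Social dilemma: 79 > 0 but NE gives 0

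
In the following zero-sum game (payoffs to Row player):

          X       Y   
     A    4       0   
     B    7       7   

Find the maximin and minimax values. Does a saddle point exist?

Maximin = 7, Minimax = 7, Saddle: True

Work:
Row minimums: [0, 7] → maximin = 7
Column maximums: [7, 7] → minimax = 7
Saddle point exists! Game value = 7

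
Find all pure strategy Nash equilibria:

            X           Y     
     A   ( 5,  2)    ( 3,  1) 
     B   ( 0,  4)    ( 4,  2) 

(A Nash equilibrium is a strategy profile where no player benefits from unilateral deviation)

Nash equilibrium: (A, X)

Work:
Best responses:
  P1 vs X: payoffs [5, 0] → best response A (payoff 5)
  P1 vs Y: payoffs [3, 4] → best response B (payoff 4)
  P2 vs A: payoffs [2, 1] → best response X (payoff 2)
  P2 vs B: payoffs [4, 2] → best response X (payoff 4)
Mutual best responses: (A,X) → Nash equilibria.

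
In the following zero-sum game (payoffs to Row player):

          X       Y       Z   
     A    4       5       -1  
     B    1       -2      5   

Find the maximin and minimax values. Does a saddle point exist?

Maximin = -1, Minimax = 4, Saddle: False

Work:
Row minimums: [-1, -2] → maximin = -1
Column maximums: [4, 5, 5] → minimax = 4
No saddle point (maximin ≠ minimax). Mixed strategy needed.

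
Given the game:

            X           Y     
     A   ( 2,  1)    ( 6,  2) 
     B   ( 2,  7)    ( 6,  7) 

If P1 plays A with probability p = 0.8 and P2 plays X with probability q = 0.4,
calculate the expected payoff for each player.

E[P1] = 4.4, E[P2] = 2.68

Work:
E[P1] = p·q·π₁(A,X) + p·(1-q)·π₁(A,Y) + (1-p)·q·π₁(B,X) + (1-p)·(1-q)·π₁(B,Y)
= 0.8·0.4·2 + 0.8·0.6·6 + 0.2·0.4·2 + 0.2·0.6·6
= 4.4

E[P2] = 2.68 (similar calculation)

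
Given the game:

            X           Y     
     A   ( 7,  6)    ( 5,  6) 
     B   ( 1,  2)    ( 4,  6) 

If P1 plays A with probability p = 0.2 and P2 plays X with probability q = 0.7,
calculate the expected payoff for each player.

E[P1] = 2.8, E[P2] = 3.76

Work:
E[P1] = p·q·π₁(A,X) + p·(1-q)·π₁(A,Y) + (1-p)·q·π₁(B,X) + (1-p)·(1-q)·π₁(B,Y)
= 0.2·0.7·7 + 0.2·0.3·5 + 0.8·0.7·1 + 0.8·0.3·4
= 2.8

E[P2] = 3.76 (similar calculation)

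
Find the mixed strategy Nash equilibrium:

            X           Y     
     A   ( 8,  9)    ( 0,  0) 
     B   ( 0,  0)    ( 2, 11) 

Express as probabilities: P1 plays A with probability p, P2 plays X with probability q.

p = 0.55, q = 0.2

Work:
Find probabilities that make opponent indifferent:
P2 chooses q to make P1 indifferent between A and B
P1 chooses p to make P2 indifferent between X and Y
Mixed NE: P1 plays (A: 0.55, B: 0.45), P2 plays (X: 0.2, Y: 0.8)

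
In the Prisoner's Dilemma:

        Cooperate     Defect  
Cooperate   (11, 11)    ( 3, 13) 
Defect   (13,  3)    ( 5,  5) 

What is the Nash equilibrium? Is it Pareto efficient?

(Defect, Defect) is NE; not Pareto efficient

Work:
Defect dominates Cooperate for both players:
If P2 cooperates: Defect (13) > Cooperate (11)
If P2 defects: Defect (5) > Cooperate (3)
NE: (Defect, Defect) with payoff (5, 5)
But (Cooperate, Cooperate) = (11, 11) Pareto dominates (5, 5)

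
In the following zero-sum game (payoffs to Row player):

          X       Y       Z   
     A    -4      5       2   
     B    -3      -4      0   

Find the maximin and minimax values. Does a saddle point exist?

Maximin = -4, Minimax = -3, Saddle: False

Work:
Row minimums: [-4, -4] → maximin = -4
Column maximums: [-3, 5, 2] → minimax = -3
No saddle point (maximin ≠ minimax). Mixed strategy needed.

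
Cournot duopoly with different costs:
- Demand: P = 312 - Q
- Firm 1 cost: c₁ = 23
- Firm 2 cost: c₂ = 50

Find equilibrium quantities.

q₁* = 105.33, q₂* = 78.33

Work:
Reaction: q₁ = (312 - 23 - q₂)/2
Reaction: q₂ = (312 - 50 - q₁)/2
Solve simultaneously:
q₁* = (312 - 2×23 + 50)/3 = 105.33
q₂* = (312 - 2×50 + 23)/3 = 78.33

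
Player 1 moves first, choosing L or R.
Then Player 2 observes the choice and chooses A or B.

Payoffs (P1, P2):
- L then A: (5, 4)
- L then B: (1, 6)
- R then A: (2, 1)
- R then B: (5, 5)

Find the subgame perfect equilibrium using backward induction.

P1 plays R, P2 plays B after L and B after R; Payoff (5, 5)

Work:
Backward induction:
After L: P2 chooses B → P1 gets 1
After R: P2 chooses B → P1 gets 5
P1 chooses R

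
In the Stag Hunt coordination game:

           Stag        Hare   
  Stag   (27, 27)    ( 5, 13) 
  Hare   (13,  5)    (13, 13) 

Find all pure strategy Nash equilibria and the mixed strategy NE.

Pure NE: (Stag, Stag) and (Hare, Hare); Mixed NE: p = 0.3636, q = 0.3636

Work:
Check pure NE:
(Stag, Stag): (27, 27) - no unilateral deviation beneficial
(Hare, Hare): (13, 13) - no unilateral deviation beneficial
Mixed NE: P1 plays Stag with p = 0.3636, P2 plays Stag with q = 0.3636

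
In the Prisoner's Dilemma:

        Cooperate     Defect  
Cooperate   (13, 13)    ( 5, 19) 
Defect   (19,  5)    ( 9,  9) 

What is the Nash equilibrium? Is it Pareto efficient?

(Defect, Defect) is NE; not Pareto efficient

Work:
Defect dominates Cooperate for both players:
If P2 cooperates: Defect (19) > Cooperate (13)
If P2 defects: Defect (9) > Cooperate (5)
NE: (Defect, Defect) with payoff (9, 9)
But (Cooperate, Cooperate) = (13, 13) Pareto dominates (9, 9)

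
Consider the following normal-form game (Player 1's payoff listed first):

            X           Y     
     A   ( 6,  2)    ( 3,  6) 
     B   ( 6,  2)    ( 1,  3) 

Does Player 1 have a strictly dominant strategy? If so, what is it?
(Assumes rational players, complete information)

No strictly dominant strategy exists for Player 1

Work:
A strategy strictly dominates another if it gives a strictly higher payoff against every opponent action. Compare each pair of P1's strategies column-by-column:
  A vs B: [6 vs 6, 3 vs 1] → A does not strictly dominate B (column X: 6 ≤ 6)
  B vs A: [6 vs 6, 1 vs 3] → B does not strictly dominate A (column X: 6 ≤ 6)
No single strategy strictly dominates all others → no strictly dominant strategy.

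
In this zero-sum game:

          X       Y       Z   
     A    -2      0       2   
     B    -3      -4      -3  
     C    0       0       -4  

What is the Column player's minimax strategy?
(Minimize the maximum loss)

Column should play X or Y (all achieve the minimum), value = 0

Work:
Column player minimizes Row's maximum payoff:
Column X: max payoff to Row = 0
Column Y: max payoff to Row = 0
Column Z: max payoff to Row = 2
Minimum is 0, achieved by columns X, Y (tied).
Each of X or Y is a minimax strategy.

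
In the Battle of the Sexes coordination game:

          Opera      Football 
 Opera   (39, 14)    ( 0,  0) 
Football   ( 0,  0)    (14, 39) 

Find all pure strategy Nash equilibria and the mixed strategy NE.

Pure NE: (Opera, Opera) and (Football, Football); Mixed NE: p = 0.7358, q = 0.2642

Work:
Check pure NE:
(Opera, Opera): (39, 14) - no unilateral deviation beneficial
(Football, Football): (14, 39) - no unilateral deviation beneficial
Mixed NE: P1 plays Opera with p = 0.7358, P2 plays Opera with q = 0.2642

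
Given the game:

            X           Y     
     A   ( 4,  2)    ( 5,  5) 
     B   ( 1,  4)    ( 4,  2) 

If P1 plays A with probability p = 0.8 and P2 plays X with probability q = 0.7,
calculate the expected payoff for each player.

E[P1] = 3.82, E[P2] = 3.0

Work:
E[P1] = p·q·π₁(A,X) + p·(1-q)·π₁(A,Y) + (1-p)·q·π₁(B,X) + (1-p)·(1-q)·π₁(B,Y)
= 0.8·0.7·4 + 0.8·0.3·5 + 0.2·0.7·1 + 0.2·0.3·4
= 3.82

E[P2] = 3.0 (similar calculation)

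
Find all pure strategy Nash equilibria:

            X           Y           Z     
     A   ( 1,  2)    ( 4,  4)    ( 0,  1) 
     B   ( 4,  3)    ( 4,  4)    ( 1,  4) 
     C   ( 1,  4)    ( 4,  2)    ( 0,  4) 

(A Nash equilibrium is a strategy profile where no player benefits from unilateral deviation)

Nash equilibrium: (A, Y), (B, Y), (B, Z)

Work:
Best responses:
  P1 vs X: payoffs [1, 4, 1] → best response B (payoff 4)
  P1 vs Y: payoffs [4, 4, 4] → best response A/B/C (payoff 4)
  P1 vs Z: payoffs [0, 1, 0] → best response B (payoff 1)
  P2 vs A: payoffs [2, 4, 1] → best response Y (payoff 4)
  P2 vs B: payoffs [3, 4, 4] → best response Y/Z (payoff 4)
  P2 vs C: payoffs [4, 2, 4] → best response X/Z (payoff 4)
Mutual best responses: (A,Y), (B,Y), (B,Z) → Nash equilibria.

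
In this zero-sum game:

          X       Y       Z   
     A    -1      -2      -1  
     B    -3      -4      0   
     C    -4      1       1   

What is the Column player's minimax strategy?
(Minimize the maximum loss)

Column should play X, value = -1

Work:
Column player minimizes Row's maximum payoff:
Column X: max payoff to Row = -1
Column Y: max payoff to Row = 1
Column Z: max payoff to Row = 1
Minimum is -1, achieved by column X.
Minimax strategy: X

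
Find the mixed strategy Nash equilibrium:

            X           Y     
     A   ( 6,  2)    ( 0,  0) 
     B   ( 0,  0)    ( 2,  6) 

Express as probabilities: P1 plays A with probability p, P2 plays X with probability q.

p = 0.75, q = 0.25

Work:
Find probabilities that make opponent indifferent:
P2 chooses q to make P1 indifferent between A and B
P1 chooses p to make P2 indifferent between X and Y
Mixed NE: P1 plays (A: 0.75, B: 0.25), P2 plays (X: 0.25, Y: 0.75)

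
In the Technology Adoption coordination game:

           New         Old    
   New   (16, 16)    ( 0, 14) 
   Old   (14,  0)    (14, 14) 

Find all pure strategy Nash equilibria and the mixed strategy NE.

Pure NE: (New, New) and (Old, Old); Mixed NE: p = 0.875, q = 0.875

Work:
Check pure NE:
(New, New): (16, 16) - no unilateral deviation beneficial
(Old, Old): (14, 14) - no unilateral deviation beneficial
Mixed NE: P1 plays New with p = 0.875, P2 plays New with q = 0.875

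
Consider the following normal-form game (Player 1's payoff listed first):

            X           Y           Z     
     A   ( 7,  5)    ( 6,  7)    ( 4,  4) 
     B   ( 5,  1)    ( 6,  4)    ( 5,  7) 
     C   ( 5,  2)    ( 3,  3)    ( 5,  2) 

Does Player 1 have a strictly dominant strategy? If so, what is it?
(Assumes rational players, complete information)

No strictly dominant strategy exists for Player 1

Work:
A strategy strictly dominates another if it gives a strictly higher payoff against every opponent action. Compare each pair of P1's strategies column-by-column:
  A vs B: [7 vs 5, 6 vs 6, 4 vs 5] → A does not strictly dominate B (column Y: 6 ≤ 6)
  A vs C: [7 vs 5, 6 vs 3, 4 vs 5] → A does not strictly dominate C (column Z: 4 ≤ 5)
  B vs A: [5 vs 7, 6 vs 6, 5 vs 4] → B does not strictly dominate A (column X: 5 ≤ 7)
  B vs C: [5 vs 5, 6 vs 3, 5 vs 5] → B does not strictly dominate C (column X: 5 ≤ 5)
  C vs A: [5 vs 7, 3 vs 6, 5 vs 4] → C does not strictly dominate A (column X: 5 ≤ 7)
  C vs B: [5 vs 5, 3 vs 6, 5 vs 5] → C does not strictly dominate B (column X: 5 ≤ 5)
No single strategy strictly dominates all others → no strictly dominant strategy.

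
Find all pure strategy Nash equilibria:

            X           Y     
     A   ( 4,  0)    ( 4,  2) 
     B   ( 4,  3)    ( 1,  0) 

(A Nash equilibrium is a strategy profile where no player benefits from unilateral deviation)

Nash equilibrium: (A, Y), (B, X)

Work:
Best responses:
  P1 vs X: payoffs [4, 4] → best response A/B (payoff 4)
  P1 vs Y: payoffs [4, 1] → best response A (payoff 4)
  P2 vs A: payoffs [0, 2] → best response Y (payoff 2)
  P2 vs B: payoffs [3, 0] → best response X (payoff 3)
Mutual best responses: (A,Y), (B,X) → Nash equilibria.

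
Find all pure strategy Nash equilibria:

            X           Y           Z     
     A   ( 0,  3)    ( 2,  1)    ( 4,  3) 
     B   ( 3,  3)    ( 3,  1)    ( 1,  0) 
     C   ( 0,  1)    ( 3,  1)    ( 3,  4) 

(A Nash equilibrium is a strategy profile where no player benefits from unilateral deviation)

Nash equilibrium: (A, Z), (B, X)

Work:
Best responses:
  P1 vs X: payoffs [0, 3, 0] → best response B (payoff 3)
  P1 vs Y: payoffs [2, 3, 3] → best response B/C (payoff 3)
  P1 vs Z: payoffs [4, 1, 3] → best response A (payoff 4)
  P2 vs A: payoffs [3, 1, 3] → best response X/Z (payoff 3)
  P2 vs B: payoffs [3, 1, 0] → best response X (payoff 3)
  P2 vs C: payoffs [1, 1, 4] → best response Z (payoff 4)
Mutual best responses: (A,Z), (B,X) → Nash equilibria.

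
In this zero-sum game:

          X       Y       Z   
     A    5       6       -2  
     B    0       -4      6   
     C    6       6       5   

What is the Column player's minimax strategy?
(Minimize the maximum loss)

Column should play X or Y or Z (all achieve the minimum), value = 6

Work:
Column player minimizes Row's maximum payoff:
Column X: max payoff to Row = 6
Column Y: max payoff to Row = 6
Column Z: max payoff to Row = 6
Minimum is 6, achieved by columns X, Y, Z (tied).
Each of X or Y or Z is a minimax strategy.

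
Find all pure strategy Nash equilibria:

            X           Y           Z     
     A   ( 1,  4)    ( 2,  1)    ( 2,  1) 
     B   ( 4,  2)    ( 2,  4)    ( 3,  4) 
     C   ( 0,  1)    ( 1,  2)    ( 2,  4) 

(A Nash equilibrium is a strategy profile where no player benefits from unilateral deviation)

Nash equilibrium: (B, Y), (B, Z)

Work:
Best responses:
  P1 vs X: payoffs [1, 4, 0] → best response B (payoff 4)
  P1 vs Y: payoffs [2, 2, 1] → best response A/B (payoff 2)
  P1 vs Z: payoffs [2, 3, 2] → best response B (payoff 3)
  P2 vs A: payoffs [4, 1, 1] → best response X (payoff 4)
  P2 vs B: payoffs [2, 4, 4] → best response Y/Z (payoff 4)
  P2 vs C: payoffs [1, 2, 4] → best response Z (payoff 4)
Mutual best responses: (B,Y), (B,Z) → Nash equilibria.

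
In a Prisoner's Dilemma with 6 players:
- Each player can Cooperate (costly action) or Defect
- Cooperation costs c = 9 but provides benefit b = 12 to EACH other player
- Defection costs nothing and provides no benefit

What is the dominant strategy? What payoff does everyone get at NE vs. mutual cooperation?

Dominant: Defect; NE payoff = 0; Coop payoff = 51

Work:
Defect dominates (saves cost c = 9, benefit to others is external)
NE: All defect → everyone gets 0
If all cooperate: each receives (5)×12 - 9 = 51
Social dilemma: 51 > 0 but NE gives 0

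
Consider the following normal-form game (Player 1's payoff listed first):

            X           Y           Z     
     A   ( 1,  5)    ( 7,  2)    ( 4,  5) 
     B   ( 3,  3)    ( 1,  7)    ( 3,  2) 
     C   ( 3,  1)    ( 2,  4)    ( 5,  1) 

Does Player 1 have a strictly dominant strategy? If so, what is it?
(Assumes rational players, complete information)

No strictly dominant strategy exists for Player 1

Work:
A strategy strictly dominates another if it gives a strictly higher payoff against every opponent action. Compare each pair of P1's strategies column-by-column:
  A vs B: [1 vs 3, 7 vs 1, 4 vs 3] → A does not strictly dominate B (column X: 1 ≤ 3)
  A vs C: [1 vs 3, 7 vs 2, 4 vs 5] → A does not strictly dominate C (column X: 1 ≤ 3)
  B vs A: [3 vs 1, 1 vs 7, 3 vs 4] → B does not strictly dominate A (column Y: 1 ≤ 7)
  B vs C: [3 vs 3, 1 vs 2, 3 vs 5] → B does not strictly dominate C (column X: 3 ≤ 3)
  C vs A: [3 vs 1, 2 vs 7, 5 vs 4] → C does not strictly dominate A (column Y: 2 ≤ 7)
  C vs B: [3 vs 3, 2 vs 1, 5 vs 3] → C does not strictly dominate B (column X: 3 ≤ 3)
No single strategy strictly dominates all others → no strictly dominant strategy.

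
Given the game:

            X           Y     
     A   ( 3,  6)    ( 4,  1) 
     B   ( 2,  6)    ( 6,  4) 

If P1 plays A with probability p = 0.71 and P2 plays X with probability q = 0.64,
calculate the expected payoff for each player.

E[P1] = 3.3832, E[P2] = 4.5132

Work:
E[P1] = p·q·π₁(A,X) + p·(1-q)·π₁(A,Y) + (1-p)·q·π₁(B,X) + (1-p)·(1-q)·π₁(B,Y)
= 0.71·0.64·3 + 0.71·0.36·4 + 0.29·0.64·2 + 0.29·0.36·6
= 3.3832

E[P2] = 4.5132 (similar calculation)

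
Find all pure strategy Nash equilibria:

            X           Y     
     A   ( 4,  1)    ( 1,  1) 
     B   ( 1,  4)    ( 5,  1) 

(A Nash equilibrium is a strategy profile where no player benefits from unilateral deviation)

Nash equilibrium: (A, X)

Work:
Best responses:
  P1 vs X: payoffs [4, 1] → best response A (payoff 4)
  P1 vs Y: payoffs [1, 5] → best response B (payoff 5)
  P2 vs A: payoffs [1, 1] → best response X/Y (payoff 1)
  P2 vs B: payoffs [4, 1] → best response X (payoff 4)
Mutual best responses: (A,X) → Nash equilibria.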